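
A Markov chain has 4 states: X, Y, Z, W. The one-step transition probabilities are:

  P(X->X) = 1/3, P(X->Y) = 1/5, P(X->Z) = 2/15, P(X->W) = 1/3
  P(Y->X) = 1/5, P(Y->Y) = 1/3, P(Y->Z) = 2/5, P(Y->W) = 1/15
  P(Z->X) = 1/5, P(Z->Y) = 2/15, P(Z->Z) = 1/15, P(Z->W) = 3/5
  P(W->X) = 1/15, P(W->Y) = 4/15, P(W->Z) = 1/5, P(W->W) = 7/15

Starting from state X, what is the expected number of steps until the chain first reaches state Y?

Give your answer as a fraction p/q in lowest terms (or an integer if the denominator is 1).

Answer: 1020/223

Derivation:
Let h_i = expected steps to first reach Y from state i.
Boundary: h_Y = 0.
First-step equations for the other states:
  h_X = 1 + 1/3*h_X + 1/5*h_Y + 2/15*h_Z + 1/3*h_W
  h_Z = 1 + 1/5*h_X + 2/15*h_Y + 1/15*h_Z + 3/5*h_W
  h_W = 1 + 1/15*h_X + 4/15*h_Y + 1/5*h_Z + 7/15*h_W

Substituting h_Y = 0 and rearranging gives the linear system (I - Q) h = 1:
  [2/3, -2/15, -1/3] . (h_X, h_Z, h_W) = 1
  [-1/5, 14/15, -3/5] . (h_X, h_Z, h_W) = 1
  [-1/15, -1/5, 8/15] . (h_X, h_Z, h_W) = 1

Solving yields:
  h_X = 1020/223
  h_Z = 1065/223
  h_W = 945/223

Starting state is X, so the expected hitting time is h_X = 1020/223.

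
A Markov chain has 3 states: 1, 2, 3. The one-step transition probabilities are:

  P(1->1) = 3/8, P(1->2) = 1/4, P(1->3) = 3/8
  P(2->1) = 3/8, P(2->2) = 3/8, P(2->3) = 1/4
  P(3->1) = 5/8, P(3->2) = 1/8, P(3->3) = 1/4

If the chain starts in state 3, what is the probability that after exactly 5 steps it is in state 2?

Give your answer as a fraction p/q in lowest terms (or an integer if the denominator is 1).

Answer: 1981/8192

Derivation:
Computing P^5 by repeated multiplication:
P^1 =
  1: [3/8, 1/4, 3/8]
  2: [3/8, 3/8, 1/4]
  3: [5/8, 1/8, 1/4]
P^2 =
  1: [15/32, 15/64, 19/64]
  2: [7/16, 17/64, 19/64]
  3: [7/16, 15/64, 21/64]
P^3 =
  1: [115/256, 31/128, 79/256]
  2: [115/256, 63/256, 39/128]
  3: [117/256, 61/256, 39/128]
P^4 =
  1: [463/1024, 495/2048, 627/2048]
  2: [231/512, 497/2048, 627/2048]
  3: [231/512, 495/2048, 629/2048]
P^5 =
  1: [3699/8192, 991/4096, 2511/8192]
  2: [3699/8192, 1983/8192, 1255/4096]
  3: [3701/8192, 1981/8192, 1255/4096]

(P^5)[3 -> 2] = 1981/8192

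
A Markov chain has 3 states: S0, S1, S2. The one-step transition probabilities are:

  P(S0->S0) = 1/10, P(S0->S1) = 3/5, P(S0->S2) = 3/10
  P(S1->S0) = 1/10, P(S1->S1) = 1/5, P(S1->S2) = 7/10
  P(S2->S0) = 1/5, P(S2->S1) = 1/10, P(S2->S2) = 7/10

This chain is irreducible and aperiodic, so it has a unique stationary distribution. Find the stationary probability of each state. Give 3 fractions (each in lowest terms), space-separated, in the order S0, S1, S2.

The stationary distribution satisfies pi = pi * P, i.e.:
  pi_S0 = 1/10*pi_S0 + 1/10*pi_S1 + 1/5*pi_S2
  pi_S1 = 3/5*pi_S0 + 1/5*pi_S1 + 1/10*pi_S2
  pi_S2 = 3/10*pi_S0 + 7/10*pi_S1 + 7/10*pi_S2
with normalization: pi_S0 + pi_S1 + pi_S2 = 1.

Using the first 2 balance equations plus normalization, the linear system A*pi = b is:
  [-9/10, 1/10, 1/5] . pi = 0
  [3/5, -4/5, 1/10] . pi = 0
  [1, 1, 1] . pi = 1

Solving yields:
  pi_S0 = 17/104
  pi_S1 = 21/104
  pi_S2 = 33/52

Verification (pi * P):
  17/104*1/10 + 21/104*1/10 + 33/52*1/5 = 17/104 = pi_S0  (ok)
  17/104*3/5 + 21/104*1/5 + 33/52*1/10 = 21/104 = pi_S1  (ok)
  17/104*3/10 + 21/104*7/10 + 33/52*7/10 = 33/52 = pi_S2  (ok)

Answer: 17/104 21/104 33/52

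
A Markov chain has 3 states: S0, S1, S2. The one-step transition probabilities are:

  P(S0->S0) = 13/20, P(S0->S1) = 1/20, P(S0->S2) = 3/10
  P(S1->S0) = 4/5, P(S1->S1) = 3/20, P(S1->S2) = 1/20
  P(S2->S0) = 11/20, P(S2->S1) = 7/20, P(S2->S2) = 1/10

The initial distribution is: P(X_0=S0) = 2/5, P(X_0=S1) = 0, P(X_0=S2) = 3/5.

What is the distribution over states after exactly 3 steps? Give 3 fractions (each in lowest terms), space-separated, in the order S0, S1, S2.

Answer: 1621/2500 2493/20000 4539/20000

Derivation:
Propagating the distribution step by step (d_{t+1} = d_t * P):
d_0 = (S0=2/5, S1=0, S2=3/5)
  d_1[S0] = 2/5*13/20 + 0*4/5 + 3/5*11/20 = 59/100
  d_1[S1] = 2/5*1/20 + 0*3/20 + 3/5*7/20 = 23/100
  d_1[S2] = 2/5*3/10 + 0*1/20 + 3/5*1/10 = 9/50
d_1 = (S0=59/100, S1=23/100, S2=9/50)
  d_2[S0] = 59/100*13/20 + 23/100*4/5 + 9/50*11/20 = 1333/2000
  d_2[S1] = 59/100*1/20 + 23/100*3/20 + 9/50*7/20 = 127/1000
  d_2[S2] = 59/100*3/10 + 23/100*1/20 + 9/50*1/10 = 413/2000
d_2 = (S0=1333/2000, S1=127/1000, S2=413/2000)
  d_3[S0] = 1333/2000*13/20 + 127/1000*4/5 + 413/2000*11/20 = 1621/2500
  d_3[S1] = 1333/2000*1/20 + 127/1000*3/20 + 413/2000*7/20 = 2493/20000
  d_3[S2] = 1333/2000*3/10 + 127/1000*1/20 + 413/2000*1/10 = 4539/20000
d_3 = (S0=1621/2500, S1=2493/20000, S2=4539/20000)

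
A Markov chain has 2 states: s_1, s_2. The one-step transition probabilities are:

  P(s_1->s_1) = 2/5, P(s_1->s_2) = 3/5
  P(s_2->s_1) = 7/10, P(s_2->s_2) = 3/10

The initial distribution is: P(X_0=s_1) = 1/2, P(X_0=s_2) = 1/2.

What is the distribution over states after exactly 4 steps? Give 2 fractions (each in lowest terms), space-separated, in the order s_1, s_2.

Propagating the distribution step by step (d_{t+1} = d_t * P):
d_0 = (s_1=1/2, s_2=1/2)
  d_1[s_1] = 1/2*2/5 + 1/2*7/10 = 11/20
  d_1[s_2] = 1/2*3/5 + 1/2*3/10 = 9/20
d_1 = (s_1=11/20, s_2=9/20)
  d_2[s_1] = 11/20*2/5 + 9/20*7/10 = 107/200
  d_2[s_2] = 11/20*3/5 + 9/20*3/10 = 93/200
d_2 = (s_1=107/200, s_2=93/200)
  d_3[s_1] = 107/200*2/5 + 93/200*7/10 = 1079/2000
  d_3[s_2] = 107/200*3/5 + 93/200*3/10 = 921/2000
d_3 = (s_1=1079/2000, s_2=921/2000)
  d_4[s_1] = 1079/2000*2/5 + 921/2000*7/10 = 10763/20000
  d_4[s_2] = 1079/2000*3/5 + 921/2000*3/10 = 9237/20000
d_4 = (s_1=10763/20000, s_2=9237/20000)

Answer: 10763/20000 9237/20000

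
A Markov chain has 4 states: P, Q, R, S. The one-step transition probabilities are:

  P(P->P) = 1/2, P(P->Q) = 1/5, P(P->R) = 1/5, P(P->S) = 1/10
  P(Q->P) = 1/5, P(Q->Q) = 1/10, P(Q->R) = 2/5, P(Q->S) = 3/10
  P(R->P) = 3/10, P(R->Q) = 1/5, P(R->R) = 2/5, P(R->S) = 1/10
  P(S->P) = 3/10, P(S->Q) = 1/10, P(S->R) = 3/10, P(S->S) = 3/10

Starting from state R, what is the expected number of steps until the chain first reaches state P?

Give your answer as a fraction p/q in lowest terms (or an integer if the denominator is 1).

Answer: 60/17

Derivation:
Let h_i = expected steps to first reach P from state i.
Boundary: h_P = 0.
First-step equations for the other states:
  h_Q = 1 + 1/5*h_P + 1/10*h_Q + 2/5*h_R + 3/10*h_S
  h_R = 1 + 3/10*h_P + 1/5*h_Q + 2/5*h_R + 1/10*h_S
  h_S = 1 + 3/10*h_P + 1/10*h_Q + 3/10*h_R + 3/10*h_S

Substituting h_P = 0 and rearranging gives the linear system (I - Q) h = 1:
  [9/10, -2/5, -3/10] . (h_Q, h_R, h_S) = 1
  [-1/5, 3/5, -1/10] . (h_Q, h_R, h_S) = 1
  [-1/10, -3/10, 7/10] . (h_Q, h_R, h_S) = 1

Solving yields:
  h_Q = 196/51
  h_R = 60/17
  h_S = 178/51

Starting state is R, so the expected hitting time is h_R = 60/17.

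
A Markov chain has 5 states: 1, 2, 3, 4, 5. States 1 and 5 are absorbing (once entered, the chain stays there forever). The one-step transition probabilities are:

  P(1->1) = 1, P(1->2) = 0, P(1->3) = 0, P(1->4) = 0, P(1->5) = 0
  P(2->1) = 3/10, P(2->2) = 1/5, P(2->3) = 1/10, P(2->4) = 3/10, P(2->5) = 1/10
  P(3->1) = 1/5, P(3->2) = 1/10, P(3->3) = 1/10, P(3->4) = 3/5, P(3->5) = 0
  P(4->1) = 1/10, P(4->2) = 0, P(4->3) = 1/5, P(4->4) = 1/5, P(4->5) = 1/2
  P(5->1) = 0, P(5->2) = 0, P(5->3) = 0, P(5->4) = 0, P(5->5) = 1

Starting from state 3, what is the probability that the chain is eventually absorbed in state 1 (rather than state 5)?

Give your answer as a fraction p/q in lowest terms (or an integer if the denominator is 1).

Let a_i = P(absorbed in 1 | start in state i).
Boundary conditions: a_1 = 1, a_5 = 0.
For each transient state i, a_i = sum_j P(i->j) * a_j:
  a_2 = 3/10*a_1 + 1/5*a_2 + 1/10*a_3 + 3/10*a_4 + 1/10*a_5
  a_3 = 1/5*a_1 + 1/10*a_2 + 1/10*a_3 + 3/5*a_4 + 0*a_5
  a_4 = 1/10*a_1 + 0*a_2 + 1/5*a_3 + 1/5*a_4 + 1/2*a_5

Substituting a_1 = 1 and a_5 = 0, rearrange to (I - Q) a = r where r[i] = P(i -> 1):
  [4/5, -1/10, -3/10] . (a_2, a_3, a_4) = 3/10
  [-1/10, 9/10, -3/5] . (a_2, a_3, a_4) = 1/5
  [0, -1/5, 4/5] . (a_2, a_3, a_4) = 1/10

Solving yields:
  a_2 = 241/466
  a_3 = 203/466
  a_4 = 109/466

Starting state is 3, so the absorption probability is a_3 = 203/466.

Answer: 203/466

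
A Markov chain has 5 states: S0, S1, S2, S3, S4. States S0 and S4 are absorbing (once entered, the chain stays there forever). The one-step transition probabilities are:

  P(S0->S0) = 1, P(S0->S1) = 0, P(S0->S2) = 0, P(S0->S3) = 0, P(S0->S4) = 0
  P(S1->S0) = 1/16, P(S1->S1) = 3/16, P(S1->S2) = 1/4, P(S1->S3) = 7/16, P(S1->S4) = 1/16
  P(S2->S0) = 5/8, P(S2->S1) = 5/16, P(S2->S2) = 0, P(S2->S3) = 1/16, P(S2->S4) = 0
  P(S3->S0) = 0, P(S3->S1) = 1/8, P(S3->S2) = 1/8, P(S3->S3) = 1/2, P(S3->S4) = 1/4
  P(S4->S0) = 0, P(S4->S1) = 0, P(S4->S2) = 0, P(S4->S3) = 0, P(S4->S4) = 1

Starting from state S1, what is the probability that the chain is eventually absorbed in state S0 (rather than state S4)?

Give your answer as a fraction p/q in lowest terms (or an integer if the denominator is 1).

Let a_i = P(absorbed in S0 | start in state i).
Boundary conditions: a_S0 = 1, a_S4 = 0.
For each transient state i, a_i = sum_j P(i->j) * a_j:
  a_S1 = 1/16*a_S0 + 3/16*a_S1 + 1/4*a_S2 + 7/16*a_S3 + 1/16*a_S4
  a_S2 = 5/8*a_S0 + 5/16*a_S1 + 0*a_S2 + 1/16*a_S3 + 0*a_S4
  a_S3 = 0*a_S0 + 1/8*a_S1 + 1/8*a_S2 + 1/2*a_S3 + 1/4*a_S4

Substituting a_S0 = 1 and a_S4 = 0, rearrange to (I - Q) a = r where r[i] = P(i -> S0):
  [13/16, -1/4, -7/16] . (a_S1, a_S2, a_S3) = 1/16
  [-5/16, 1, -1/16] . (a_S1, a_S2, a_S3) = 5/8
  [-1/8, -1/8, 1/2] . (a_S1, a_S2, a_S3) = 0

Solving yields:
  a_S1 = 293/588
  a_S2 = 157/196
  a_S3 = 191/588

Starting state is S1, so the absorption probability is a_S1 = 293/588.

Answer: 293/588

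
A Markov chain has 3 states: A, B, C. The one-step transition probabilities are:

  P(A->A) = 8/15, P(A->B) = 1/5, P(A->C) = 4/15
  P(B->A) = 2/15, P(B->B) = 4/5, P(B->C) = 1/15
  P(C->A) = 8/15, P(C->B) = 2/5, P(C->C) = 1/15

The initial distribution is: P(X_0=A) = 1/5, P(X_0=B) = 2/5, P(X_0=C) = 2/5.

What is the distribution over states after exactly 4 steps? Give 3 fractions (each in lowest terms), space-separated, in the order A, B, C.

Answer: 2944/9375 5206/9375 49/375

Derivation:
Propagating the distribution step by step (d_{t+1} = d_t * P):
d_0 = (A=1/5, B=2/5, C=2/5)
  d_1[A] = 1/5*8/15 + 2/5*2/15 + 2/5*8/15 = 28/75
  d_1[B] = 1/5*1/5 + 2/5*4/5 + 2/5*2/5 = 13/25
  d_1[C] = 1/5*4/15 + 2/5*1/15 + 2/5*1/15 = 8/75
d_1 = (A=28/75, B=13/25, C=8/75)
  d_2[A] = 28/75*8/15 + 13/25*2/15 + 8/75*8/15 = 122/375
  d_2[B] = 28/75*1/5 + 13/25*4/5 + 8/75*2/5 = 8/15
  d_2[C] = 28/75*4/15 + 13/25*1/15 + 8/75*1/15 = 53/375
d_2 = (A=122/375, B=8/15, C=53/375)
  d_3[A] = 122/375*8/15 + 8/15*2/15 + 53/375*8/15 = 8/25
  d_3[B] = 122/375*1/5 + 8/15*4/5 + 53/375*2/5 = 1028/1875
  d_3[C] = 122/375*4/15 + 8/15*1/15 + 53/375*1/15 = 247/1875
d_3 = (A=8/25, B=1028/1875, C=247/1875)
  d_4[A] = 8/25*8/15 + 1028/1875*2/15 + 247/1875*8/15 = 2944/9375
  d_4[B] = 8/25*1/5 + 1028/1875*4/5 + 247/1875*2/5 = 5206/9375
  d_4[C] = 8/25*4/15 + 1028/1875*1/15 + 247/1875*1/15 = 49/375
d_4 = (A=2944/9375, B=5206/9375, C=49/375)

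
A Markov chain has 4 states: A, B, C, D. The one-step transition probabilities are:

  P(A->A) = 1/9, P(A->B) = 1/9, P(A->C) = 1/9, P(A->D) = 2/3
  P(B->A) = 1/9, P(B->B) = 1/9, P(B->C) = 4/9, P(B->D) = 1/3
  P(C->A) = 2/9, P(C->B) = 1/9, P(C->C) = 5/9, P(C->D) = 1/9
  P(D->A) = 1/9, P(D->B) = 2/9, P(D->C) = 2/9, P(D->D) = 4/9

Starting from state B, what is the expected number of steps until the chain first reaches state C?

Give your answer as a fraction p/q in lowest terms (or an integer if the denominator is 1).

Let h_i = expected steps to first reach C from state i.
Boundary: h_C = 0.
First-step equations for the other states:
  h_A = 1 + 1/9*h_A + 1/9*h_B + 1/9*h_C + 2/3*h_D
  h_B = 1 + 1/9*h_A + 1/9*h_B + 4/9*h_C + 1/3*h_D
  h_D = 1 + 1/9*h_A + 2/9*h_B + 2/9*h_C + 4/9*h_D

Substituting h_C = 0 and rearranging gives the linear system (I - Q) h = 1:
  [8/9, -1/9, -2/3] . (h_A, h_B, h_D) = 1
  [-1/9, 8/9, -1/3] . (h_A, h_B, h_D) = 1
  [-1/9, -2/9, 5/9] . (h_A, h_B, h_D) = 1

Solving yields:
  h_A = 9/2
  h_B = 54/17
  h_D = 135/34

Starting state is B, so the expected hitting time is h_B = 54/17.

Answer: 54/17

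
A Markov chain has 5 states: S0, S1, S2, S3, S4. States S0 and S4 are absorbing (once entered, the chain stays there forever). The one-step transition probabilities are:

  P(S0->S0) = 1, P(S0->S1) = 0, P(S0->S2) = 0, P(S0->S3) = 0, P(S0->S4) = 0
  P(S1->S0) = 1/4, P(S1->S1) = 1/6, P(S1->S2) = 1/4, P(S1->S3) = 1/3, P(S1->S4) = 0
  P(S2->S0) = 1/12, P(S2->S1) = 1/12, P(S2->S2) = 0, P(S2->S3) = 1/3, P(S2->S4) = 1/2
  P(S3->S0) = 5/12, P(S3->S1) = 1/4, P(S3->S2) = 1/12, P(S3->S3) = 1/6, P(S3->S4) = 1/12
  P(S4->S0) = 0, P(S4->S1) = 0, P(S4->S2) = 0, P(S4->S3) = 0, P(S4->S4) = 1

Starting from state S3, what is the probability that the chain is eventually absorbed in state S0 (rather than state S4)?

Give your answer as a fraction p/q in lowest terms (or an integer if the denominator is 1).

Let a_i = P(absorbed in S0 | start in state i).
Boundary conditions: a_S0 = 1, a_S4 = 0.
For each transient state i, a_i = sum_j P(i->j) * a_j:
  a_S1 = 1/4*a_S0 + 1/6*a_S1 + 1/4*a_S2 + 1/3*a_S3 + 0*a_S4
  a_S2 = 1/12*a_S0 + 1/12*a_S1 + 0*a_S2 + 1/3*a_S3 + 1/2*a_S4
  a_S3 = 5/12*a_S0 + 1/4*a_S1 + 1/12*a_S2 + 1/6*a_S3 + 1/12*a_S4

Substituting a_S0 = 1 and a_S4 = 0, rearrange to (I - Q) a = r where r[i] = P(i -> S0):
  [5/6, -1/4, -1/3] . (a_S1, a_S2, a_S3) = 1/4
  [-1/12, 1, -1/3] . (a_S1, a_S2, a_S3) = 1/12
  [-1/4, -1/12, 5/6] . (a_S1, a_S2, a_S3) = 5/12

Solving yields:
  a_S1 = 31/43
  a_S2 = 17/43
  a_S3 = 65/86

Starting state is S3, so the absorption probability is a_S3 = 65/86.

Answer: 65/86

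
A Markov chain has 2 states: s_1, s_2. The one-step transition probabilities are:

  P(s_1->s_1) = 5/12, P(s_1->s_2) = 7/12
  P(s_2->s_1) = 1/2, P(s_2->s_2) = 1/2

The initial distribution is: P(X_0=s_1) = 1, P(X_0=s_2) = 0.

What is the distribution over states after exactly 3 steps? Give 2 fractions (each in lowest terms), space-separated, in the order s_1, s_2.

Answer: 797/1728 931/1728

Derivation:
Propagating the distribution step by step (d_{t+1} = d_t * P):
d_0 = (s_1=1, s_2=0)
  d_1[s_1] = 1*5/12 + 0*1/2 = 5/12
  d_1[s_2] = 1*7/12 + 0*1/2 = 7/12
d_1 = (s_1=5/12, s_2=7/12)
  d_2[s_1] = 5/12*5/12 + 7/12*1/2 = 67/144
  d_2[s_2] = 5/12*7/12 + 7/12*1/2 = 77/144
d_2 = (s_1=67/144, s_2=77/144)
  d_3[s_1] = 67/144*5/12 + 77/144*1/2 = 797/1728
  d_3[s_2] = 67/144*7/12 + 77/144*1/2 = 931/1728
d_3 = (s_1=797/1728, s_2=931/1728)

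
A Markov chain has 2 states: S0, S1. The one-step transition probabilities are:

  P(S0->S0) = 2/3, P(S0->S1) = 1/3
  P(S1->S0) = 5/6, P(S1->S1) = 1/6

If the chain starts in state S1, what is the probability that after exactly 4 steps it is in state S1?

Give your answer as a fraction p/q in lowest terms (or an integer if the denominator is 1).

Computing P^4 by repeated multiplication:
P^1 =
  S0: [2/3, 1/3]
  S1: [5/6, 1/6]
P^2 =
  S0: [13/18, 5/18]
  S1: [25/36, 11/36]
P^3 =
  S0: [77/108, 31/108]
  S1: [155/216, 61/216]
P^4 =
  S0: [463/648, 185/648]
  S1: [925/1296, 371/1296]

(P^4)[S1 -> S1] = 371/1296

Answer: 371/1296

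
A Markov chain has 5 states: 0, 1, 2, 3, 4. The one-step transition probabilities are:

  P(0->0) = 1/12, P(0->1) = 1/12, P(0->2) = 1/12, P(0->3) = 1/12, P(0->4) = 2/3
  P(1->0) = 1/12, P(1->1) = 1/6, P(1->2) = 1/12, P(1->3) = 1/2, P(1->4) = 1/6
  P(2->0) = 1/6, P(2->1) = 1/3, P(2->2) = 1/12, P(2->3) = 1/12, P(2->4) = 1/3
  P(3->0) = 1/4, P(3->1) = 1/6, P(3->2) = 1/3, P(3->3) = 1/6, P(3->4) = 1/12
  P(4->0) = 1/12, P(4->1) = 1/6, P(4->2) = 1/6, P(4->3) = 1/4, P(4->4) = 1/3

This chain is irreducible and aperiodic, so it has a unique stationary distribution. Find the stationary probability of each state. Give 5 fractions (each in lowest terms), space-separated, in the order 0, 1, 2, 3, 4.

The stationary distribution satisfies pi = pi * P, i.e.:
  pi_0 = 1/12*pi_0 + 1/12*pi_1 + 1/6*pi_2 + 1/4*pi_3 + 1/12*pi_4
  pi_1 = 1/12*pi_0 + 1/6*pi_1 + 1/3*pi_2 + 1/6*pi_3 + 1/6*pi_4
  pi_2 = 1/12*pi_0 + 1/12*pi_1 + 1/12*pi_2 + 1/3*pi_3 + 1/6*pi_4
  pi_3 = 1/12*pi_0 + 1/2*pi_1 + 1/12*pi_2 + 1/6*pi_3 + 1/4*pi_4
  pi_4 = 2/3*pi_0 + 1/6*pi_1 + 1/3*pi_2 + 1/12*pi_3 + 1/3*pi_4
with normalization: pi_0 + pi_1 + pi_2 + pi_3 + pi_4 = 1.

Using the first 4 balance equations plus normalization, the linear system A*pi = b is:
  [-11/12, 1/12, 1/6, 1/4, 1/12] . pi = 0
  [1/12, -5/6, 1/3, 1/6, 1/6] . pi = 0
  [1/12, 1/12, -11/12, 1/3, 1/6] . pi = 0
  [1/12, 1/2, 1/12, -5/6, 1/4] . pi = 0
  [1, 1, 1, 1, 1] . pi = 1

Solving yields:
  pi_0 = 700/5191
  pi_1 = 949/5191
  pi_2 = 853/5191
  pi_3 = 1178/5191
  pi_4 = 1511/5191

Verification (pi * P):
  700/5191*1/12 + 949/5191*1/12 + 853/5191*1/6 + 1178/5191*1/4 + 1511/5191*1/12 = 700/5191 = pi_0  (ok)
  700/5191*1/12 + 949/5191*1/6 + 853/5191*1/3 + 1178/5191*1/6 + 1511/5191*1/6 = 949/5191 = pi_1  (ok)
  700/5191*1/12 + 949/5191*1/12 + 853/5191*1/12 + 1178/5191*1/3 + 1511/5191*1/6 = 853/5191 = pi_2  (ok)
  700/5191*1/12 + 949/5191*1/2 + 853/5191*1/12 + 1178/5191*1/6 + 1511/5191*1/4 = 1178/5191 = pi_3  (ok)
  700/5191*2/3 + 949/5191*1/6 + 853/5191*1/3 + 1178/5191*1/12 + 1511/5191*1/3 = 1511/5191 = pi_4  (ok)

Answer: 700/5191 949/5191 853/5191 1178/5191 1511/5191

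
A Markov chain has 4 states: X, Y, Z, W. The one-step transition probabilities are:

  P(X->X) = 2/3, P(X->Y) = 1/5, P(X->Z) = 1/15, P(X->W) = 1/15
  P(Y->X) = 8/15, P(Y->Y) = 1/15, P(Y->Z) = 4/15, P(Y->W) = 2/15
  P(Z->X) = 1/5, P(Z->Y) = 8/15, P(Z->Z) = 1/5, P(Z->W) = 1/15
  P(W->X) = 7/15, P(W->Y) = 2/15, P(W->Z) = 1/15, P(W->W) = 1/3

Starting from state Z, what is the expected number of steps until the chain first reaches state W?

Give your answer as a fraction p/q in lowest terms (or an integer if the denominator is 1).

Answer: 603/50

Derivation:
Let h_i = expected steps to first reach W from state i.
Boundary: h_W = 0.
First-step equations for the other states:
  h_X = 1 + 2/3*h_X + 1/5*h_Y + 1/15*h_Z + 1/15*h_W
  h_Y = 1 + 8/15*h_X + 1/15*h_Y + 4/15*h_Z + 2/15*h_W
  h_Z = 1 + 1/5*h_X + 8/15*h_Y + 1/5*h_Z + 1/15*h_W

Substituting h_W = 0 and rearranging gives the linear system (I - Q) h = 1:
  [1/3, -1/5, -1/15] . (h_X, h_Y, h_Z) = 1
  [-8/15, 14/15, -4/15] . (h_X, h_Y, h_Z) = 1
  [-1/5, -8/15, 4/5] . (h_X, h_Y, h_Z) = 1

Solving yields:
  h_X = 309/25
  h_Y = 579/50
  h_Z = 603/50

Starting state is Z, so the expected hitting time is h_Z = 603/50.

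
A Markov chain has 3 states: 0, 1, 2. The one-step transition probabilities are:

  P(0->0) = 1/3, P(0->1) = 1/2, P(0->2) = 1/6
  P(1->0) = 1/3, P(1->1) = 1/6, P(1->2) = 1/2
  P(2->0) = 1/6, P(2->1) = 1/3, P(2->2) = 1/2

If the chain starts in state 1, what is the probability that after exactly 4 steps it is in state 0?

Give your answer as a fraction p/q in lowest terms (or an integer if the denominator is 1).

Computing P^4 by repeated multiplication:
P^1 =
  0: [1/3, 1/2, 1/6]
  1: [1/3, 1/6, 1/2]
  2: [1/6, 1/3, 1/2]
P^2 =
  0: [11/36, 11/36, 7/18]
  1: [1/4, 13/36, 7/18]
  2: [1/4, 11/36, 4/9]
P^3 =
  0: [29/108, 1/3, 43/108]
  1: [29/108, 17/54, 5/12]
  2: [7/27, 35/108, 5/12]
P^4 =
  0: [173/648, 209/648, 133/324]
  1: [19/72, 211/648, 133/324]
  2: [19/72, 209/648, 67/162]

(P^4)[1 -> 0] = 19/72

Answer: 19/72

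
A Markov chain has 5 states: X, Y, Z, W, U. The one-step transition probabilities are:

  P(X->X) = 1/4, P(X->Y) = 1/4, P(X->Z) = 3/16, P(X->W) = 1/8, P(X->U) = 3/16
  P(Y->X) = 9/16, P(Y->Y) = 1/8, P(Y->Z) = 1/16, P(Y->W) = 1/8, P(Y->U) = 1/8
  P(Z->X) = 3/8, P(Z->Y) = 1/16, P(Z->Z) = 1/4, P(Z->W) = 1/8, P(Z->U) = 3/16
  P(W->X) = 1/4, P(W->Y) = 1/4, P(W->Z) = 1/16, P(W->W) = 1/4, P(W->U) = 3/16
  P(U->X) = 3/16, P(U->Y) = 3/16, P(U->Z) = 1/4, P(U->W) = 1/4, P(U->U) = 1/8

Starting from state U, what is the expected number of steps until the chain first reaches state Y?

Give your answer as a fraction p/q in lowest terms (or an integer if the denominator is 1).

Answer: 10160/1937

Derivation:
Let h_i = expected steps to first reach Y from state i.
Boundary: h_Y = 0.
First-step equations for the other states:
  h_X = 1 + 1/4*h_X + 1/4*h_Y + 3/16*h_Z + 1/8*h_W + 3/16*h_U
  h_Z = 1 + 3/8*h_X + 1/16*h_Y + 1/4*h_Z + 1/8*h_W + 3/16*h_U
  h_W = 1 + 1/4*h_X + 1/4*h_Y + 1/16*h_Z + 1/4*h_W + 3/16*h_U
  h_U = 1 + 3/16*h_X + 3/16*h_Y + 1/4*h_Z + 1/4*h_W + 1/8*h_U

Substituting h_Y = 0 and rearranging gives the linear system (I - Q) h = 1:
  [3/4, -3/16, -1/8, -3/16] . (h_X, h_Z, h_W, h_U) = 1
  [-3/8, 3/4, -1/8, -3/16] . (h_X, h_Z, h_W, h_U) = 1
  [-1/4, -1/16, 3/4, -3/16] . (h_X, h_Z, h_W, h_U) = 1
  [-3/16, -1/4, -1/4, 7/8] . (h_X, h_Z, h_W, h_U) = 1

Solving yields:
  h_X = 9520/1937
  h_Z = 11424/1937
  h_W = 9248/1937
  h_U = 10160/1937

Starting state is U, so the expected hitting time is h_U = 10160/1937.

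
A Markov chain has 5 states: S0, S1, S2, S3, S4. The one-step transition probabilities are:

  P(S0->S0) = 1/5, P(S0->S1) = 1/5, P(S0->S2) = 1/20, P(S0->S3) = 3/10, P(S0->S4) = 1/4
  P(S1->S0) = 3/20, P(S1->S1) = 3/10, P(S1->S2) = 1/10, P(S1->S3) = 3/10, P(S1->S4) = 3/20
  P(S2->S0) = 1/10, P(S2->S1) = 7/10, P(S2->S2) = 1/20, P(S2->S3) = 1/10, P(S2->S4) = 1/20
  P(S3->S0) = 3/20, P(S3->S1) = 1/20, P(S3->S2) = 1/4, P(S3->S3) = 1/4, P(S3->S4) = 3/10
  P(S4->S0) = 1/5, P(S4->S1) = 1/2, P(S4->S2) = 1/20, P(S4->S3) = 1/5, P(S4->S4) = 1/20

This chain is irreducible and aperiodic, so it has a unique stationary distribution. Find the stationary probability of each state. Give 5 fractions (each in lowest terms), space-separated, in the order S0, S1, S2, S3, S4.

The stationary distribution satisfies pi = pi * P, i.e.:
  pi_S0 = 1/5*pi_S0 + 3/20*pi_S1 + 1/10*pi_S2 + 3/20*pi_S3 + 1/5*pi_S4
  pi_S1 = 1/5*pi_S0 + 3/10*pi_S1 + 7/10*pi_S2 + 1/20*pi_S3 + 1/2*pi_S4
  pi_S2 = 1/20*pi_S0 + 1/10*pi_S1 + 1/20*pi_S2 + 1/4*pi_S3 + 1/20*pi_S4
  pi_S3 = 3/10*pi_S0 + 3/10*pi_S1 + 1/10*pi_S2 + 1/4*pi_S3 + 1/5*pi_S4
  pi_S4 = 1/4*pi_S0 + 3/20*pi_S1 + 1/20*pi_S2 + 3/10*pi_S3 + 1/20*pi_S4
with normalization: pi_S0 + pi_S1 + pi_S2 + pi_S3 + pi_S4 = 1.

Using the first 4 balance equations plus normalization, the linear system A*pi = b is:
  [-4/5, 3/20, 1/10, 3/20, 1/5] . pi = 0
  [1/5, -7/10, 7/10, 1/20, 1/2] . pi = 0
  [1/20, 1/10, -19/20, 1/4, 1/20] . pi = 0
  [3/10, 3/10, 1/10, -3/4, 1/5] . pi = 0
  [1, 1, 1, 1, 1] . pi = 1

Solving yields:
  pi_S0 = 267/1658
  pi_S1 = 251/829
  pi_S2 = 95/829
  pi_S3 = 205/829
  pi_S4 = 289/1658

Verification (pi * P):
  267/1658*1/5 + 251/829*3/20 + 95/829*1/10 + 205/829*3/20 + 289/1658*1/5 = 267/1658 = pi_S0  (ok)
  267/1658*1/5 + 251/829*3/10 + 95/829*7/10 + 205/829*1/20 + 289/1658*1/2 = 251/829 = pi_S1  (ok)
  267/1658*1/20 + 251/829*1/10 + 95/829*1/20 + 205/829*1/4 + 289/1658*1/20 = 95/829 = pi_S2  (ok)
  267/1658*3/10 + 251/829*3/10 + 95/829*1/10 + 205/829*1/4 + 289/1658*1/5 = 205/829 = pi_S3  (ok)
  267/1658*1/4 + 251/829*3/20 + 95/829*1/20 + 205/829*3/10 + 289/1658*1/20 = 289/1658 = pi_S4  (ok)

Answer: 267/1658 251/829 95/829 205/829 289/1658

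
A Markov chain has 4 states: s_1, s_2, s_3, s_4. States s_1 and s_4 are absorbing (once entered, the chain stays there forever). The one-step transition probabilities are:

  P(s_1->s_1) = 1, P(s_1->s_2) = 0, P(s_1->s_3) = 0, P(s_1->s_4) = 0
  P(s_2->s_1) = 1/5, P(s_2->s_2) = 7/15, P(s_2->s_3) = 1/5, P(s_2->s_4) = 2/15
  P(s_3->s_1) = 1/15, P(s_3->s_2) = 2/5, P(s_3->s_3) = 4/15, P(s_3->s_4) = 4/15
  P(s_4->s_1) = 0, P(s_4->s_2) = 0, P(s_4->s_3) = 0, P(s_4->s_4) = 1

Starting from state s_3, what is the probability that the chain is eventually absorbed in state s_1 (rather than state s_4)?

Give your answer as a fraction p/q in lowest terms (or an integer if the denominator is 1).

Let a_i = P(absorbed in s_1 | start in state i).
Boundary conditions: a_s_1 = 1, a_s_4 = 0.
For each transient state i, a_i = sum_j P(i->j) * a_j:
  a_s_2 = 1/5*a_s_1 + 7/15*a_s_2 + 1/5*a_s_3 + 2/15*a_s_4
  a_s_3 = 1/15*a_s_1 + 2/5*a_s_2 + 4/15*a_s_3 + 4/15*a_s_4

Substituting a_s_1 = 1 and a_s_4 = 0, rearrange to (I - Q) a = r where r[i] = P(i -> s_1):
  [8/15, -1/5] . (a_s_2, a_s_3) = 1/5
  [-2/5, 11/15] . (a_s_2, a_s_3) = 1/15

Solving yields:
  a_s_2 = 18/35
  a_s_3 = 13/35

Starting state is s_3, so the absorption probability is a_s_3 = 13/35.

Answer: 13/35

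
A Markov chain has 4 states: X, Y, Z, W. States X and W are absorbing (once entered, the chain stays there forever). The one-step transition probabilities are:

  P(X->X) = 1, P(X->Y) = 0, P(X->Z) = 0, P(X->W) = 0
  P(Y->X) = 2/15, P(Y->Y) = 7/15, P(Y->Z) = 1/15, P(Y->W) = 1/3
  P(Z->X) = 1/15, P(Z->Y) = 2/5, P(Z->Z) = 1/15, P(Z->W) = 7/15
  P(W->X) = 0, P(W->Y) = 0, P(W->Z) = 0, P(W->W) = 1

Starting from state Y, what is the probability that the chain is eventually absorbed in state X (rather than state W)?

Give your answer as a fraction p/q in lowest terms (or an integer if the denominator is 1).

Answer: 29/106

Derivation:
Let a_i = P(absorbed in X | start in state i).
Boundary conditions: a_X = 1, a_W = 0.
For each transient state i, a_i = sum_j P(i->j) * a_j:
  a_Y = 2/15*a_X + 7/15*a_Y + 1/15*a_Z + 1/3*a_W
  a_Z = 1/15*a_X + 2/5*a_Y + 1/15*a_Z + 7/15*a_W

Substituting a_X = 1 and a_W = 0, rearrange to (I - Q) a = r where r[i] = P(i -> X):
  [8/15, -1/15] . (a_Y, a_Z) = 2/15
  [-2/5, 14/15] . (a_Y, a_Z) = 1/15

Solving yields:
  a_Y = 29/106
  a_Z = 10/53

Starting state is Y, so the absorption probability is a_Y = 29/106.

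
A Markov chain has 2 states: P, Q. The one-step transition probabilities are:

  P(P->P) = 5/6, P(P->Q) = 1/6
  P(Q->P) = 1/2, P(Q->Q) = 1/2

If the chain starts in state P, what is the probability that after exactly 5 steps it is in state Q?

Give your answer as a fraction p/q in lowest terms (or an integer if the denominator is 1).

Computing P^5 by repeated multiplication:
P^1 =
  P: [5/6, 1/6]
  Q: [1/2, 1/2]
P^2 =
  P: [7/9, 2/9]
  Q: [2/3, 1/3]
P^3 =
  P: [41/54, 13/54]
  Q: [13/18, 5/18]
P^4 =
  P: [61/81, 20/81]
  Q: [20/27, 7/27]
P^5 =
  P: [365/486, 121/486]
  Q: [121/162, 41/162]

(P^5)[P -> Q] = 121/486

Answer: 121/486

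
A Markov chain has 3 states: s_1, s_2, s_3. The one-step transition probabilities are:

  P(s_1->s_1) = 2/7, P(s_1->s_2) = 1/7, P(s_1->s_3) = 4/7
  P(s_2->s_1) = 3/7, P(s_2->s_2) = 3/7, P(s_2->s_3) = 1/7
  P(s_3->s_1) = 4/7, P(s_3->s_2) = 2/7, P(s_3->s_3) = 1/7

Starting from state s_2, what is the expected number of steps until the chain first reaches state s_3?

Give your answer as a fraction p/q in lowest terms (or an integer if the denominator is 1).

Let h_i = expected steps to first reach s_3 from state i.
Boundary: h_s_3 = 0.
First-step equations for the other states:
  h_s_1 = 1 + 2/7*h_s_1 + 1/7*h_s_2 + 4/7*h_s_3
  h_s_2 = 1 + 3/7*h_s_1 + 3/7*h_s_2 + 1/7*h_s_3

Substituting h_s_3 = 0 and rearranging gives the linear system (I - Q) h = 1:
  [5/7, -1/7] . (h_s_1, h_s_2) = 1
  [-3/7, 4/7] . (h_s_1, h_s_2) = 1

Solving yields:
  h_s_1 = 35/17
  h_s_2 = 56/17

Starting state is s_2, so the expected hitting time is h_s_2 = 56/17.

Answer: 56/17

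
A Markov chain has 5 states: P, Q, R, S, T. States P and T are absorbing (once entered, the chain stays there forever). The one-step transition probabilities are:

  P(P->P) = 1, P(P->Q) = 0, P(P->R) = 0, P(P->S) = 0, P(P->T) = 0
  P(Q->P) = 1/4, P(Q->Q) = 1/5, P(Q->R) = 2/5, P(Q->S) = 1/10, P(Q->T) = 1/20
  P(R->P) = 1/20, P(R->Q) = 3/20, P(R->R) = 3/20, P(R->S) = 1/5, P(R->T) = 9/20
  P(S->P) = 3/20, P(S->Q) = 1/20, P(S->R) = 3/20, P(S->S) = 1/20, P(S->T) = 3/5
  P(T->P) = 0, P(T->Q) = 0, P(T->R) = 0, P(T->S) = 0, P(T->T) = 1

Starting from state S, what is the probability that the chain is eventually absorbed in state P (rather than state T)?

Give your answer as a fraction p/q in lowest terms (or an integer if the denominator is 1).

Answer: 465/2218

Derivation:
Let a_i = P(absorbed in P | start in state i).
Boundary conditions: a_P = 1, a_T = 0.
For each transient state i, a_i = sum_j P(i->j) * a_j:
  a_Q = 1/4*a_P + 1/5*a_Q + 2/5*a_R + 1/10*a_S + 1/20*a_T
  a_R = 1/20*a_P + 3/20*a_Q + 3/20*a_R + 1/5*a_S + 9/20*a_T
  a_S = 3/20*a_P + 1/20*a_Q + 3/20*a_R + 1/20*a_S + 3/5*a_T

Substituting a_P = 1 and a_T = 0, rearrange to (I - Q) a = r where r[i] = P(i -> P):
  [4/5, -2/5, -1/10] . (a_Q, a_R, a_S) = 1/4
  [-3/20, 17/20, -1/5] . (a_Q, a_R, a_S) = 1/20
  [-1/20, -3/20, 19/20] . (a_Q, a_R, a_S) = 3/20

Solving yields:
  a_Q = 1911/4436
  a_R = 817/4436
  a_S = 465/2218

Starting state is S, so the absorption probability is a_S = 465/2218.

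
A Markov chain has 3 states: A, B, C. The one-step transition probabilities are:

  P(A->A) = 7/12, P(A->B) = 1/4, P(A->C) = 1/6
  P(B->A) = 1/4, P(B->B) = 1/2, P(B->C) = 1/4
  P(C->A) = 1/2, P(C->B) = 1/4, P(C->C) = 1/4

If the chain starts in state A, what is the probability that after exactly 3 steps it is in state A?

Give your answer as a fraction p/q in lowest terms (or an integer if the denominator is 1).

Answer: 799/1728

Derivation:
Computing P^3 by repeated multiplication:
P^1 =
  A: [7/12, 1/4, 1/6]
  B: [1/4, 1/2, 1/4]
  C: [1/2, 1/4, 1/4]
P^2 =
  A: [35/72, 5/16, 29/144]
  B: [19/48, 3/8, 11/48]
  C: [23/48, 5/16, 5/24]
P^3 =
  A: [799/1728, 21/64, 181/864]
  B: [253/576, 11/32, 125/576]
  C: [133/288, 21/64, 121/576]

(P^3)[A -> A] = 799/1728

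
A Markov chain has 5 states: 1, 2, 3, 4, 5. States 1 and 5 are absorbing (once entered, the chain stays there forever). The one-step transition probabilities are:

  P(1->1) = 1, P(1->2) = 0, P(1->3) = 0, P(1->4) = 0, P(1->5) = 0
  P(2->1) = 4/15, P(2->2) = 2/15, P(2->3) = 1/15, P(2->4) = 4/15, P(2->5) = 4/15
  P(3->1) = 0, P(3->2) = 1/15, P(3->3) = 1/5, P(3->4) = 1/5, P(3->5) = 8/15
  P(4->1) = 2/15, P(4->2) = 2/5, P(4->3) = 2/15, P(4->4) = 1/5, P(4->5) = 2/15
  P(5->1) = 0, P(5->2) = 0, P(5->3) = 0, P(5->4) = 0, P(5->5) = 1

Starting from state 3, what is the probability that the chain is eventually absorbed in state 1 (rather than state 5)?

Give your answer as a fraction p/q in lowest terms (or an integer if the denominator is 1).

Let a_i = P(absorbed in 1 | start in state i).
Boundary conditions: a_1 = 1, a_5 = 0.
For each transient state i, a_i = sum_j P(i->j) * a_j:
  a_2 = 4/15*a_1 + 2/15*a_2 + 1/15*a_3 + 4/15*a_4 + 4/15*a_5
  a_3 = 0*a_1 + 1/15*a_2 + 1/5*a_3 + 1/5*a_4 + 8/15*a_5
  a_4 = 2/15*a_1 + 2/5*a_2 + 2/15*a_3 + 1/5*a_4 + 2/15*a_5

Substituting a_1 = 1 and a_5 = 0, rearrange to (I - Q) a = r where r[i] = P(i -> 1):
  [13/15, -1/15, -4/15] . (a_2, a_3, a_4) = 4/15
  [-1/15, 4/5, -1/5] . (a_2, a_3, a_4) = 0
  [-2/5, -2/15, 4/5] . (a_2, a_3, a_4) = 2/15

Solving yields:
  a_2 = 327/734
  a_3 = 103/734
  a_4 = 303/734

Starting state is 3, so the absorption probability is a_3 = 103/734.

Answer: 103/734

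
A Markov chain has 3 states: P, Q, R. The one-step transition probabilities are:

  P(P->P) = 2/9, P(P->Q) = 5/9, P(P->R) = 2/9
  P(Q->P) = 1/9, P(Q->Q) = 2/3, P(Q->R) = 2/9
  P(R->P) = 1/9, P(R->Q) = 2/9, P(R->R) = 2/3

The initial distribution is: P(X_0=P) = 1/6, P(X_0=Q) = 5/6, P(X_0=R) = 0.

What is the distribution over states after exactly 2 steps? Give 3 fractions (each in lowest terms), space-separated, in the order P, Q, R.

Answer: 61/486 269/486 26/81

Derivation:
Propagating the distribution step by step (d_{t+1} = d_t * P):
d_0 = (P=1/6, Q=5/6, R=0)
  d_1[P] = 1/6*2/9 + 5/6*1/9 + 0*1/9 = 7/54
  d_1[Q] = 1/6*5/9 + 5/6*2/3 + 0*2/9 = 35/54
  d_1[R] = 1/6*2/9 + 5/6*2/9 + 0*2/3 = 2/9
d_1 = (P=7/54, Q=35/54, R=2/9)
  d_2[P] = 7/54*2/9 + 35/54*1/9 + 2/9*1/9 = 61/486
  d_2[Q] = 7/54*5/9 + 35/54*2/3 + 2/9*2/9 = 269/486
  d_2[R] = 7/54*2/9 + 35/54*2/9 + 2/9*2/3 = 26/81
d_2 = (P=61/486, Q=269/486, R=26/81)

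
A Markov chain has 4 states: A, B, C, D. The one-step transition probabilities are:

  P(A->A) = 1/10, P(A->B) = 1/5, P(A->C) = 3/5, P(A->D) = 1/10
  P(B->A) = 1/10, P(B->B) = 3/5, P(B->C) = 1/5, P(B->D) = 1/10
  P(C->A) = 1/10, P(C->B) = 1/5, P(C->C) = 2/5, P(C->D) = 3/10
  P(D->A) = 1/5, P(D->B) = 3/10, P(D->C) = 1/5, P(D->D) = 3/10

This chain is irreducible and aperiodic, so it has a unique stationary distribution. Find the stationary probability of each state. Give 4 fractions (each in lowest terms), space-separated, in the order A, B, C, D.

Answer: 19/158 29/79 49/158 16/79

Derivation:
The stationary distribution satisfies pi = pi * P, i.e.:
  pi_A = 1/10*pi_A + 1/10*pi_B + 1/10*pi_C + 1/5*pi_D
  pi_B = 1/5*pi_A + 3/5*pi_B + 1/5*pi_C + 3/10*pi_D
  pi_C = 3/5*pi_A + 1/5*pi_B + 2/5*pi_C + 1/5*pi_D
  pi_D = 1/10*pi_A + 1/10*pi_B + 3/10*pi_C + 3/10*pi_D
with normalization: pi_A + pi_B + pi_C + pi_D = 1.

Using the first 3 balance equations plus normalization, the linear system A*pi = b is:
  [-9/10, 1/10, 1/10, 1/5] . pi = 0
  [1/5, -2/5, 1/5, 3/10] . pi = 0
  [3/5, 1/5, -3/5, 1/5] . pi = 0
  [1, 1, 1, 1] . pi = 1

Solving yields:
  pi_A = 19/158
  pi_B = 29/79
  pi_C = 49/158
  pi_D = 16/79

Verification (pi * P):
  19/158*1/10 + 29/79*1/10 + 49/158*1/10 + 16/79*1/5 = 19/158 = pi_A  (ok)
  19/158*1/5 + 29/79*3/5 + 49/158*1/5 + 16/79*3/10 = 29/79 = pi_B  (ok)
  19/158*3/5 + 29/79*1/5 + 49/158*2/5 + 16/79*1/5 = 49/158 = pi_C  (ok)
  19/158*1/10 + 29/79*1/10 + 49/158*3/10 + 16/79*3/10 = 16/79 = pi_D  (ok)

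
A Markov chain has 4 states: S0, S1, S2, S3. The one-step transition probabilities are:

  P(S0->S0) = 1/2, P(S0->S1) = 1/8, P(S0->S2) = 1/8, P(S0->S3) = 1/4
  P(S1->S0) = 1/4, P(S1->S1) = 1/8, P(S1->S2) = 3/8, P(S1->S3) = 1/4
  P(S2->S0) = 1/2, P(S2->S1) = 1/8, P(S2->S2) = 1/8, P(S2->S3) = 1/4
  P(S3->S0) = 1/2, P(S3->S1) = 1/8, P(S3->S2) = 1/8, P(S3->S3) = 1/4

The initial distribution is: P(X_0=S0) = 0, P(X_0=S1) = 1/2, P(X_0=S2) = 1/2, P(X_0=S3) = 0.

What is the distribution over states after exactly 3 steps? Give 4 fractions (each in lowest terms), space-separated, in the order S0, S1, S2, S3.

Answer: 15/32 1/8 5/32 1/4

Derivation:
Propagating the distribution step by step (d_{t+1} = d_t * P):
d_0 = (S0=0, S1=1/2, S2=1/2, S3=0)
  d_1[S0] = 0*1/2 + 1/2*1/4 + 1/2*1/2 + 0*1/2 = 3/8
  d_1[S1] = 0*1/8 + 1/2*1/8 + 1/2*1/8 + 0*1/8 = 1/8
  d_1[S2] = 0*1/8 + 1/2*3/8 + 1/2*1/8 + 0*1/8 = 1/4
  d_1[S3] = 0*1/4 + 1/2*1/4 + 1/2*1/4 + 0*1/4 = 1/4
d_1 = (S0=3/8, S1=1/8, S2=1/4, S3=1/4)
  d_2[S0] = 3/8*1/2 + 1/8*1/4 + 1/4*1/2 + 1/4*1/2 = 15/32
  d_2[S1] = 3/8*1/8 + 1/8*1/8 + 1/4*1/8 + 1/4*1/8 = 1/8
  d_2[S2] = 3/8*1/8 + 1/8*3/8 + 1/4*1/8 + 1/4*1/8 = 5/32
  d_2[S3] = 3/8*1/4 + 1/8*1/4 + 1/4*1/4 + 1/4*1/4 = 1/4
d_2 = (S0=15/32, S1=1/8, S2=5/32, S3=1/4)
  d_3[S0] = 15/32*1/2 + 1/8*1/4 + 5/32*1/2 + 1/4*1/2 = 15/32
  d_3[S1] = 15/32*1/8 + 1/8*1/8 + 5/32*1/8 + 1/4*1/8 = 1/8
  d_3[S2] = 15/32*1/8 + 1/8*3/8 + 5/32*1/8 + 1/4*1/8 = 5/32
  d_3[S3] = 15/32*1/4 + 1/8*1/4 + 5/32*1/4 + 1/4*1/4 = 1/4
d_3 = (S0=15/32, S1=1/8, S2=5/32, S3=1/4)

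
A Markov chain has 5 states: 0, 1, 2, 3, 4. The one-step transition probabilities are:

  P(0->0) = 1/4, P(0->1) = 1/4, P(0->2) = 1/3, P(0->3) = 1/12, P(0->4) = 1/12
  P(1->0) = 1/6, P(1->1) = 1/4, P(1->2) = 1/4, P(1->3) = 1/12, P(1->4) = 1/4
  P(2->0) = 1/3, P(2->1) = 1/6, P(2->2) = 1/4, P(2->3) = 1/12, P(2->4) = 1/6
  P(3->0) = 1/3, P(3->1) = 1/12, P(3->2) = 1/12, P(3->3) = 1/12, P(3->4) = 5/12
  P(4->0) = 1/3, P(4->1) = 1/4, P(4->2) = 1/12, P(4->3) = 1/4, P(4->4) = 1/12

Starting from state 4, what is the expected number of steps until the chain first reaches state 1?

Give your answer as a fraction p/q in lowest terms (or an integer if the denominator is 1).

Let h_i = expected steps to first reach 1 from state i.
Boundary: h_1 = 0.
First-step equations for the other states:
  h_0 = 1 + 1/4*h_0 + 1/4*h_1 + 1/3*h_2 + 1/12*h_3 + 1/12*h_4
  h_2 = 1 + 1/3*h_0 + 1/6*h_1 + 1/4*h_2 + 1/12*h_3 + 1/6*h_4
  h_3 = 1 + 1/3*h_0 + 1/12*h_1 + 1/12*h_2 + 1/12*h_3 + 5/12*h_4
  h_4 = 1 + 1/3*h_0 + 1/4*h_1 + 1/12*h_2 + 1/4*h_3 + 1/12*h_4

Substituting h_1 = 0 and rearranging gives the linear system (I - Q) h = 1:
  [3/4, -1/3, -1/12, -1/12] . (h_0, h_2, h_3, h_4) = 1
  [-1/3, 3/4, -1/12, -1/6] . (h_0, h_2, h_3, h_4) = 1
  [-1/3, -1/12, 11/12, -5/12] . (h_0, h_2, h_3, h_4) = 1
  [-1/3, -1/12, -1/4, 11/12] . (h_0, h_2, h_3, h_4) = 1

Solving yields:
  h_0 = 724/153
  h_2 = 260/51
  h_3 = 832/153
  h_4 = 728/153

Starting state is 4, so the expected hitting time is h_4 = 728/153.

Answer: 728/153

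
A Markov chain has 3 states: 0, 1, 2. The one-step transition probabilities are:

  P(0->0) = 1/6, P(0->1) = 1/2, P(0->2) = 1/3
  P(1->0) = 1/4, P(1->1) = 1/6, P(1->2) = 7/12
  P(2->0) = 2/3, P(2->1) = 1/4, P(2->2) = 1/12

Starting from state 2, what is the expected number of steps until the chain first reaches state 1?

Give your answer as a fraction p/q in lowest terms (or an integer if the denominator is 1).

Let h_i = expected steps to first reach 1 from state i.
Boundary: h_1 = 0.
First-step equations for the other states:
  h_0 = 1 + 1/6*h_0 + 1/2*h_1 + 1/3*h_2
  h_2 = 1 + 2/3*h_0 + 1/4*h_1 + 1/12*h_2

Substituting h_1 = 0 and rearranging gives the linear system (I - Q) h = 1:
  [5/6, -1/3] . (h_0, h_2) = 1
  [-2/3, 11/12] . (h_0, h_2) = 1

Solving yields:
  h_0 = 30/13
  h_2 = 36/13

Starting state is 2, so the expected hitting time is h_2 = 36/13.

Answer: 36/13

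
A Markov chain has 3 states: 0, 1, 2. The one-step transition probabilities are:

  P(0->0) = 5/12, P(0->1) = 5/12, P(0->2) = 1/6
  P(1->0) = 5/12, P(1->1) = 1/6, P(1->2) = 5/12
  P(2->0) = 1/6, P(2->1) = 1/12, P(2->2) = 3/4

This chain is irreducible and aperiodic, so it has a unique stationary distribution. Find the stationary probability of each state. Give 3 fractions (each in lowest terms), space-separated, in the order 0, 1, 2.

The stationary distribution satisfies pi = pi * P, i.e.:
  pi_0 = 5/12*pi_0 + 5/12*pi_1 + 1/6*pi_2
  pi_1 = 5/12*pi_0 + 1/6*pi_1 + 1/12*pi_2
  pi_2 = 1/6*pi_0 + 5/12*pi_1 + 3/4*pi_2
with normalization: pi_0 + pi_1 + pi_2 = 1.

Using the first 2 balance equations plus normalization, the linear system A*pi = b is:
  [-7/12, 5/12, 1/6] . pi = 0
  [5/12, -5/6, 1/12] . pi = 0
  [1, 1, 1] . pi = 1

Solving yields:
  pi_0 = 25/87
  pi_1 = 17/87
  pi_2 = 15/29

Verification (pi * P):
  25/87*5/12 + 17/87*5/12 + 15/29*1/6 = 25/87 = pi_0  (ok)
  25/87*5/12 + 17/87*1/6 + 15/29*1/12 = 17/87 = pi_1  (ok)
  25/87*1/6 + 17/87*5/12 + 15/29*3/4 = 15/29 = pi_2  (ok)

Answer: 25/87 17/87 15/29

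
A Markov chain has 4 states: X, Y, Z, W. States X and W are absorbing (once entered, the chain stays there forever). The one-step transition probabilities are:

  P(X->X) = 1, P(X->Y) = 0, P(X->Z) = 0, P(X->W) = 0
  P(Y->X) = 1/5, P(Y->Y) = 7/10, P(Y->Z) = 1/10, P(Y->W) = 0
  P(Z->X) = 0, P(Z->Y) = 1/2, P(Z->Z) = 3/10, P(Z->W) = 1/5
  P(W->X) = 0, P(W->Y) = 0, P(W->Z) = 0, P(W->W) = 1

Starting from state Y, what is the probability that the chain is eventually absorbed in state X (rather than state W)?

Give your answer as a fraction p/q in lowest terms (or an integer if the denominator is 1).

Let a_i = P(absorbed in X | start in state i).
Boundary conditions: a_X = 1, a_W = 0.
For each transient state i, a_i = sum_j P(i->j) * a_j:
  a_Y = 1/5*a_X + 7/10*a_Y + 1/10*a_Z + 0*a_W
  a_Z = 0*a_X + 1/2*a_Y + 3/10*a_Z + 1/5*a_W

Substituting a_X = 1 and a_W = 0, rearrange to (I - Q) a = r where r[i] = P(i -> X):
  [3/10, -1/10] . (a_Y, a_Z) = 1/5
  [-1/2, 7/10] . (a_Y, a_Z) = 0

Solving yields:
  a_Y = 7/8
  a_Z = 5/8

Starting state is Y, so the absorption probability is a_Y = 7/8.

Answer: 7/8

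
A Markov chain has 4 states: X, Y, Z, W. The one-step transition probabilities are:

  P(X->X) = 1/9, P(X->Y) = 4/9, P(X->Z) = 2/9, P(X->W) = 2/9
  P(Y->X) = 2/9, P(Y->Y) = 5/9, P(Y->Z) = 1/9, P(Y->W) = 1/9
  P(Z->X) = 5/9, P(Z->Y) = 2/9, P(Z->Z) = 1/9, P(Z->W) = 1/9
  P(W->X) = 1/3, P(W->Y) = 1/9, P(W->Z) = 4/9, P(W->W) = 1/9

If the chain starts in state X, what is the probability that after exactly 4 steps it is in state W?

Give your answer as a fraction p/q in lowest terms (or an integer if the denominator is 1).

Answer: 308/2187

Derivation:
Computing P^4 by repeated multiplication:
P^1 =
  X: [1/9, 4/9, 2/9, 2/9]
  Y: [2/9, 5/9, 1/9, 1/9]
  Z: [5/9, 2/9, 1/9, 1/9]
  W: [1/3, 1/9, 4/9, 1/9]
P^2 =
  X: [25/81, 10/27, 16/81, 10/81]
  Y: [20/81, 4/9, 14/81, 11/81]
  Z: [17/81, 11/27, 17/81, 14/81]
  W: [28/81, 26/81, 5/27, 4/27]
P^3 =
  X: [65/243, 292/729, 136/729, 106/729]
  Y: [65/243, 299/729, 134/729, 101/729]
  Z: [70/243, 281/729, 140/729, 98/729]
  W: [191/729, 284/729, 145/729, 109/729]
P^4 =
  X: [1777/6561, 2618/6561, 46/243, 308/2187]
  Y: [1766/6561, 2644/6561, 409/2187, 308/2187]
  Z: [1766/6561, 2623/6561, 137/729, 313/2187]
  W: [1811/6561, 287/729, 1247/6561, 920/6561]

(P^4)[X -> W] = 308/2187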